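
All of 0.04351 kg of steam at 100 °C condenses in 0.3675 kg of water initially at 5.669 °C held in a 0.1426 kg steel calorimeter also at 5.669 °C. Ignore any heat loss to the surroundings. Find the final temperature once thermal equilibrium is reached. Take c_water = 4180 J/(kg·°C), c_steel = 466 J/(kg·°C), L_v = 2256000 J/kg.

Taking heat into each body as positive, Σ m c ΔT = 0:
steam→water at 100 °C releases m L_v = 0.04351×2256000 = 98159; condensate cools 100→T: 0.04351×4180×(T − 100) = 181.87(T − 100); original water: 1536.1(T − 5.669); cup: 66.45(T − 5.669)
1784.5 T = 98159 + 18187 + 9085.1 = 125431
T ≈ 70.29 °C, under the boiling point, so the assumption holds.

T_f ≈ 70.3 °C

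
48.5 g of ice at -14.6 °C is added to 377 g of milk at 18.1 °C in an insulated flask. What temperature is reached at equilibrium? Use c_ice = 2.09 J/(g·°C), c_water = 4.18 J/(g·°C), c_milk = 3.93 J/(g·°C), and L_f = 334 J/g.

Net heat exchanged in the isolated system is zero:
warm ice to 0 °C: 48.5·2.09·(0 − (-14.6)) = 1479.9; fusion: m_ice L_f = 48.5·334 = 16199; warm the meltwater: 202.73 T; milk: 1481.6(T − 18.1)
1684.3 T = 26817 − 17679 = 9138.2
T ≈ 5.43 °C — above 0 °C, consistent with complete melting.

T_f ≈ 5.4 °C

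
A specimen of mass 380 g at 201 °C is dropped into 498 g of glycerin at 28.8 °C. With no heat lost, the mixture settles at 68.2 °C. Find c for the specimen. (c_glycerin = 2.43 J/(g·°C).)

Heat lost by the specimen = heat gained by the glycerin:
380×c×(201 − 68.2) = 498×2.43×(68.2 − 28.8)
50464 c = 47680  ⇒  c ≈ 0.9448 J/(g·°C)

c ≈ 0.945 J/(g·°C)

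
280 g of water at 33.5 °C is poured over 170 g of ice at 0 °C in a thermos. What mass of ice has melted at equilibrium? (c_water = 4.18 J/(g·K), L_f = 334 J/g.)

Cooling the water to 0 °C releases 280×4.18×33.5 = 39208 J.
Fully melting the ice requires m_ice L_f = 170×334 = 56780 J.
That's not enough to melt it all — equilibrium is at 0 °C with ice remaining.
Mass melted = 39208/334 ≈ 117.4 g.

m_melted ≈ 117 g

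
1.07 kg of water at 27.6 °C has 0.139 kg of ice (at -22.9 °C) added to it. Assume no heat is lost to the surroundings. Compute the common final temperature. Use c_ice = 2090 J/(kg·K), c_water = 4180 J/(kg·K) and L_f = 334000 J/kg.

Sum of m c ΔT and latent-heat terms is zero:
ice -22.9→0 °C: 0.139·2090·22.9 = 6652.7
  fusion: m_ice L_f = 0.139·334000 = 46426
  meltwater 0→T: 0.139·4180·T = 581.02 T
  water cools: 1.07·4180·(T − 27.6) = 4472.6(T − 27.6)
5053.6 T = 123444 − 53079 = 70365
T ≈ 13.92 °C — above 0 °C, consistent with complete melting.

T_f ≈ 13.9 °C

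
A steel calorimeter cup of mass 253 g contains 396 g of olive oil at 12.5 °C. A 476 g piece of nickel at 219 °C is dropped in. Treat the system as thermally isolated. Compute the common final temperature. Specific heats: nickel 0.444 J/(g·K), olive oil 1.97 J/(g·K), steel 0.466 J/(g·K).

Let T be the final temperature. ΣQ_i = 0:
476×0.444×(T − 219) + 396×1.97×(T − 12.5) + 253×0.466×(T − 12.5) = 0
211.34(T − 219) + 780.12(T − 12.5) + 117.9(T − 12.5) = 0
1109.4 T = 57510
T = 57510/1109.4 ≈ 51.84 °C

T_f ≈ 51.8 °C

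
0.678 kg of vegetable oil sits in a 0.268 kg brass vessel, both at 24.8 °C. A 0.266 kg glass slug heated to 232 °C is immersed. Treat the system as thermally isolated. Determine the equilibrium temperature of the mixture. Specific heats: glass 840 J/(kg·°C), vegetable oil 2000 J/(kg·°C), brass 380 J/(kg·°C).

T_f is the heat-capacity-weighted average of the initial temperatures:
T_f = (223.44*232 + 1356*24.8 + 101.84*24.8) / (223.44 + 1356 + 101.84)
    = 87993 / 1681.3 ≈ 52.34 °C

T_f ≈ 52.3 °C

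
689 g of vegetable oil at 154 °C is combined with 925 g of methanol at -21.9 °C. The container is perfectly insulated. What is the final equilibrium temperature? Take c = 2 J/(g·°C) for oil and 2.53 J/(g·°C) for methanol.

T_f ≈ 43.3 °C

Heat lost by the oil equals heat gained by the methanol:
689·2·(154 − T) = 925·2.53·(T − (-21.9))
1378(154 − T) = 2340.2(T − (-21.9))
3718.2 T = 160961  ⇒  T ≈ 43.29 °C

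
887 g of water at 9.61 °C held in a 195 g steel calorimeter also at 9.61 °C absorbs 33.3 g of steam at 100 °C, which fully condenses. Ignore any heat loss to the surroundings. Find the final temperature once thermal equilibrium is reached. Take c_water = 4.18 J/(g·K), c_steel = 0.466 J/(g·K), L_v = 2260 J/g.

T_f ≈ 31.9 °C

Heat gained plus heat lost sum to zero:
latent heat released on condensation: 33.3·2260 = 75258; condensate cools 100→T: 33.3·4.18·(T − 100) = 139.19(T − 100); original water: 3707.7(T − 9.61); cup: 90.87(T − 9.61)
3937.7 T = 75258 + 13919 + 36504 = 125681
T ≈ 31.92 °C (< 100 °C, so full condensation is consistent).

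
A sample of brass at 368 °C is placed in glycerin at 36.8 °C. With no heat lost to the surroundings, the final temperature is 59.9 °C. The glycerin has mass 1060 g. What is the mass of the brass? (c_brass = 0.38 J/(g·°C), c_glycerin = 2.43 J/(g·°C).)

m ≈ 508 g

|Q_brass| = |Q_glycerin|:
m×0.38×(368 − 59.9) = 1060×2.43×(59.9 − 36.8)
117.08 m = 59501  ⇒  m ≈ 508.2 g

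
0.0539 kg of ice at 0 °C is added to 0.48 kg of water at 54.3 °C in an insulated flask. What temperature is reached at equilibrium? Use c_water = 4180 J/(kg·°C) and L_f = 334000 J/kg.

T_f ≈ 40.8 °C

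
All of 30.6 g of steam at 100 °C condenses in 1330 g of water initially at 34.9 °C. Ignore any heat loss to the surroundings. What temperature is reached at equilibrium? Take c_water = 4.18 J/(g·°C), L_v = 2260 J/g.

T_f ≈ 48.5 °C

Conservation of energy gives ΣQ = 0:
latent heat released on condensation: 30.6·2260 = 69156
  condensate cools 100→T: 30.6·4.18·(T − 100) = 127.91(T − 100)
  original water: 5559.4(T − 34.9)
5687.3 T = 69156 + 12791 + 194023 = 275970
T ≈ 48.52 °C (< 100 °C, so full condensation is consistent).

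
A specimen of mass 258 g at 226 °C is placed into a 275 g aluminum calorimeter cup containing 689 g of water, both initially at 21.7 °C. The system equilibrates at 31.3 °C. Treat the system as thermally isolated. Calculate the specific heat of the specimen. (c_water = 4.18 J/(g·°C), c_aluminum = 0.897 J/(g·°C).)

Setting the total heat transfer to zero:
258×c×(31.3 − 226) + 689×4.18×(31.3 − 21.7) + 275×0.897×(31.3 − 21.7) = 0
-50233 c = -30016
c = -30016/-50233 ≈ 0.5975 J/(g·°C)

c ≈ 0.598 J/(g·°C)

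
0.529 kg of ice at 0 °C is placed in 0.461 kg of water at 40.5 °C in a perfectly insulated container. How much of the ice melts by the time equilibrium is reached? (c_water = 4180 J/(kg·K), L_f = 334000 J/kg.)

Cooling the water to 0 °C releases 0.461×4180×40.5 = 78043 J.
To melt every bit of ice: 0.529×334000 = 176686 J.
78043 J < 176686 J, so only part of the ice melts and the system sits at 0 °C.
Mass melted = 78043/334000 ≈ 0.2337 kg.

m_melted ≈ 0.234 kg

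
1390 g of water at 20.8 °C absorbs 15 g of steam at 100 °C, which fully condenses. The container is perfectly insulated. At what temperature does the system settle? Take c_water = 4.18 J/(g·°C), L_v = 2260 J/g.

T_f ≈ 27.4 °C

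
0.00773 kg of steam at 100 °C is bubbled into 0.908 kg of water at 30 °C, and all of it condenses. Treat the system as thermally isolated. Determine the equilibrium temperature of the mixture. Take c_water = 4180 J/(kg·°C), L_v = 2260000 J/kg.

T_f ≈ 35.2 °C

Conservation of energy gives ΣQ = 0:
latent heat released on condensation: 0.00773·2260000 = 17470; condensed water 100 °C→T: 32.31(T − 100); water warms: 0.908·4180·(T − 30) = 3795.4(T − 30)
3827.8 T = 17470 + 3231.1 + 113863 = 134564
T ≈ 35.15 °C, under the boiling point, so the assumption holds.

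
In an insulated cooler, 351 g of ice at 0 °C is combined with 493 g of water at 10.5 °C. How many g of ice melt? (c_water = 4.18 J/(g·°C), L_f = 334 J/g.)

Cooling the water to 0 °C releases 493·4.18·10.5 = 21638 J.
Melting all 351 g of ice would need 351·334 = 117234 J.
Since 21638 < 117234 J, not all the ice melts; equilibrium is at 0 °C.
Mass melted = 21638/334 ≈ 64.78 g.

m_melted ≈ 64.8 g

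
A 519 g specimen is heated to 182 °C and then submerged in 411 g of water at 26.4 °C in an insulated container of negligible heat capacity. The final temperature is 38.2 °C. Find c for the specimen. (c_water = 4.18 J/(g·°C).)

c ≈ 0.272 J/(g·°C)

Let T be the final temperature. ΣQ_i = 0:
519·c·(38.2 − 182) + 411·4.18·(38.2 − 26.4) = 0
-74632 c = -20272
c = -20272/-74632 ≈ 0.2716 J/(g·°C)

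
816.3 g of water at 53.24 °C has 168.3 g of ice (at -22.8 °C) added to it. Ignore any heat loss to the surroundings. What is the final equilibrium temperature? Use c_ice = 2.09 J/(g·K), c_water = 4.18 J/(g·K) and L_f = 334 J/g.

T_f ≈ 28.5 °C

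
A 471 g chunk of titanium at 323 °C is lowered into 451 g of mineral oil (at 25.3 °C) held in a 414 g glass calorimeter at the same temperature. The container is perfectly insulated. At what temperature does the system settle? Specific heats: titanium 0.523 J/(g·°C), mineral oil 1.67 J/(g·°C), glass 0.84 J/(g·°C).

T_f ≈ 79.7 °C

With ΣQ=0 the equilibrium temperature is the m·c-weighted mean:
T_f = (246.33*323 + 753.17*25.3 + 347.76*25.3) / (246.33 + 753.17 + 347.76)
    = 107419 / 1347.3 ≈ 79.73 °C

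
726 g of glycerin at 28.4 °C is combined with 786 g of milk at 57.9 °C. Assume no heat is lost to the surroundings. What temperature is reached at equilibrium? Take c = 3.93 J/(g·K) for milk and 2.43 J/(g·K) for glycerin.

With ΣQ=0 the equilibrium temperature is the m·c-weighted mean:
T_f = (3089·57.9 + 1764.2·28.4) / (3089 + 1764.2)
    = 228955 / 4853.2 ≈ 47.18 °C

T_f ≈ 47.2 °C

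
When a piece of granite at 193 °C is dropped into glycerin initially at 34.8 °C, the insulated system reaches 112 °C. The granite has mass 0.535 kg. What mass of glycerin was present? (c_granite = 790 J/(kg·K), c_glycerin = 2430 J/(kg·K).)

Heat lost by the granite = heat gained by the glycerin:
0.535×790×(193 − 112) = m×2430×(112 − 34.8)
187596 m = 34235  ⇒  m ≈ 0.1825 kg

m ≈ 0.182 kg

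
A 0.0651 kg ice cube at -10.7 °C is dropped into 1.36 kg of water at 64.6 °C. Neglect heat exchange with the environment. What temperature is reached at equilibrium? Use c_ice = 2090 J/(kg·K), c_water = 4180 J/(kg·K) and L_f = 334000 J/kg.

Taking heat into each body as positive, Σ m c ΔT = 0:
warm ice to 0 °C: 0.0651·2090·(0 − (-10.7)) = 1455.8; fusion: m_ice L_f = 0.0651·334000 = 21743; meltwater 0→T: 0.0651·4180·T = 272.12 T; water: 5684.8(T − 64.6)
5956.9 T = 367238 − 23199 = 344039
T ≈ 57.75 °C (positive, so assuming full melt was valid).

T_f ≈ 57.8 °C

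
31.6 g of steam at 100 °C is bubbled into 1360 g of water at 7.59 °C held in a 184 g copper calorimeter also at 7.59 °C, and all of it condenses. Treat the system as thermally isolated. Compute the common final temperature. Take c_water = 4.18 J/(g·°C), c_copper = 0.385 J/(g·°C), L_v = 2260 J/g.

T_f ≈ 21.8 °C

Let T be the final temperature. ΣQ_i = 0:
steam→water at 100 °C releases m L_v = 31.6×2260 = 71416
  condensate cools 100→T: 31.6×4.18×(T − 100) = 132.09(T − 100)
  water warms: 1360×4.18×(T − 7.59) = 5684.8(T − 7.59)
  copper cup: 184×0.385×(T − 7.59) = 70.84(T − 7.59)
5887.7 T = 71416 + 13209 + 43685 = 128310
T ≈ 21.79 °C — below 100 °C, confirming all the steam condensed.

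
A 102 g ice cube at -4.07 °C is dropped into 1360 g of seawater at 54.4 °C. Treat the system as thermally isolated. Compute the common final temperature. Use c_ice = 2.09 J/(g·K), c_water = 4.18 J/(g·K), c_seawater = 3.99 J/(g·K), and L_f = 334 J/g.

T_f ≈ 44.5 °C

Conservation of energy gives ΣQ = 0:
ice -4.07→0 °C: 102·2.09·4.07 = 867.64; latent heat to melt: 102·334 = 34068; warm the meltwater: 426.36 T; seawater: 5426.4(T − 54.4)
5852.8 T = 295196 − 34936 = 260261
T ≈ 44.47 °C (positive, so assuming full melt was valid).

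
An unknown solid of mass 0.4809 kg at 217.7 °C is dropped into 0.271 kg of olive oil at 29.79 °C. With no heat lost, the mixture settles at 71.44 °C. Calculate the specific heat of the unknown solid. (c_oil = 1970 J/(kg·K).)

c ≈ 316 J/(kg·K)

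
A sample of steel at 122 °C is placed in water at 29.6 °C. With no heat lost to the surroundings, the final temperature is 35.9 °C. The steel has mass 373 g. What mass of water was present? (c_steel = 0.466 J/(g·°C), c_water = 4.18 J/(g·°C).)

m ≈ 568 g

Taking heat into each body as positive, Σ m c ΔT = 0:
373·0.466·(35.9 − 122) + m·4.18·(35.9 − 29.6) = 0
26.33 m = 14966
m = 14966/26.33 ≈ 568.3 g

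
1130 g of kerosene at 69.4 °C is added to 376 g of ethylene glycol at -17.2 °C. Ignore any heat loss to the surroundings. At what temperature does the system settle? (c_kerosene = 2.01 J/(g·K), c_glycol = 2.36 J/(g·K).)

T_f ≈ 45.1 °C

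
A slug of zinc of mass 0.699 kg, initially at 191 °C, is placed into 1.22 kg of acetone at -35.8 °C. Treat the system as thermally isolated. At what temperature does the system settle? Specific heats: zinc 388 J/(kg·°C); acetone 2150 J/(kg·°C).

Setting the total heat transfer to zero:
0.699·388·(T − 191) + 1.22·2150·(T − (-35.8)) = 0
271.21(T − 191) + 2623(T − (-35.8)) = 0
(271.21 + 2623) T = 271.21·191 + 2623·(-35.8)
T = -42102 / 2894.2 = -14.5 °C

T_f ≈ -14.5 °C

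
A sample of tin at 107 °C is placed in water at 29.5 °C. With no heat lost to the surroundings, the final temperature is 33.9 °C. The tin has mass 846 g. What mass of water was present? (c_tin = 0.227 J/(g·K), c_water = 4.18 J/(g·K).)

|Q_tin| = |Q_water|:
846×0.227×(107 − 33.9) = m×4.18×(33.9 − 29.5)
18.39 m = 14038  ⇒  m ≈ 763.3 g

m ≈ 763 g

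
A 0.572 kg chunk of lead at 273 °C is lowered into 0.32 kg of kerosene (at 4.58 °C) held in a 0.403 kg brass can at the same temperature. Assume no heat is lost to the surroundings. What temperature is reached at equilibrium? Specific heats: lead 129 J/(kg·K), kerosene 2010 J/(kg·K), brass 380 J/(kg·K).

Net heat exchanged in the isolated system is zero:
0.572*129*(T − 273) + 0.32*2010*(T − 4.58) + 0.403*380*(T − 4.58) = 0
73.79(T − 273) + 643.2(T − 4.58) + 153.14(T − 4.58) = 0
870.13 T = 23791
T ≈ 27.34 °C

T_f ≈ 27.3 °C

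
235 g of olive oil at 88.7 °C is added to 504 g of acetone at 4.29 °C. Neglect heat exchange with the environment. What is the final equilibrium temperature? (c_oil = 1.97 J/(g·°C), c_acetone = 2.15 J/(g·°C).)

T_f ≈ 29.6 °C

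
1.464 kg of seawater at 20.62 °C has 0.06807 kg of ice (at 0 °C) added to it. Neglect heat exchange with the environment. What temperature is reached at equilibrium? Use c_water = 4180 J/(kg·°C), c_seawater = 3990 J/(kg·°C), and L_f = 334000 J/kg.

T_f ≈ 16.0 °C

Sum of m c ΔT and latent-heat terms is zero:
melt ice: 0.06807·334000 = 22735; warm the meltwater: 284.53 T; seawater cools: 1.464·3990·(T − 20.62) = 5841.4(T − 20.62)
6125.9 T = 120449 − 22735 = 97713
T ≈ 15.95 °C — above 0 °C, consistent with complete melting.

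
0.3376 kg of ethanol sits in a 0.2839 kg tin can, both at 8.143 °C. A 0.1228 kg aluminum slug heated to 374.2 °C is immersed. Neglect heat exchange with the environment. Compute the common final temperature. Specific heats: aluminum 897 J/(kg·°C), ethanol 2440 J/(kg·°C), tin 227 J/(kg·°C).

T_f ≈ 48.5 °C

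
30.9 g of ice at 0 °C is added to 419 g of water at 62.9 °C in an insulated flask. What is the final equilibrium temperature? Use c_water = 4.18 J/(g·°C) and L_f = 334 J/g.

T_f ≈ 53.1 °C

Net heat exchanged in the isolated system is zero:
fusion: m_ice L_f = 30.9·334 = 10321; meltwater 0→T: 30.9·4.18·T = 129.16 T; water: 1751.4(T − 62.9)
1880.6 T = 110164 − 10321 = 99844
T ≈ 53.09 °C — above 0 °C, consistent with complete melting.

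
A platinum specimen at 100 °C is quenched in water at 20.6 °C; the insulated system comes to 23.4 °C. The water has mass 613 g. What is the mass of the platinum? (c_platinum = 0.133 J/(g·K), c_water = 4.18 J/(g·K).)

Net heat exchanged in the isolated system is zero:
m×0.133×(23.4 − 100) + 613×4.18×(23.4 − 20.6) = 0
-10.19 m = -7174.6
m = -7174.6/-10.19 ≈ 704.2 g

m ≈ 704 g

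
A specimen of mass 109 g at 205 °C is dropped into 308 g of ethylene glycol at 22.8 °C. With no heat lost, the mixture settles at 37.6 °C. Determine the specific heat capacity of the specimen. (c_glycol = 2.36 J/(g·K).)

Net heat exchanged in the isolated system is zero:
109·c·(37.6 − 205) + 308·2.36·(37.6 − 22.8) = 0
-18247 c = -10758
c = -10758/-18247 ≈ 0.5896 J/(g·K)

c ≈ 0.59 J/(g·K)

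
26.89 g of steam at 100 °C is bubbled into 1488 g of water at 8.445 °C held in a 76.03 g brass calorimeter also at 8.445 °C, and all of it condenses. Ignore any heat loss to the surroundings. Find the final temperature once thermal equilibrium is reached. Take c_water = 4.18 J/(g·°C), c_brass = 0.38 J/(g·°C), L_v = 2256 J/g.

T_f ≈ 19.6 °C

Heat gained plus heat lost sum to zero:
latent heat released on condensation: 26.89·2256 = 60664; condensate cools 100→T: 26.89·4.18·(T − 100) = 112.4(T − 100); original water: 6219.8(T − 8.445); brass cup: 76.03·0.38·(T − 8.445) = 28.89(T − 8.445)
6361.1 T = 60664 + 11240 + 52771 = 124674
T ≈ 19.60 °C (< 100 °C, so full condensation is consistent).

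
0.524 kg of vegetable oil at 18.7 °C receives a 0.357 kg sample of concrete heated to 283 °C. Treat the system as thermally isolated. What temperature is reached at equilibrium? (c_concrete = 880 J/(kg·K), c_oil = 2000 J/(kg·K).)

|Q_concrete| = |Q_oil|:
0.357·880·(283 − T) = 0.524·2000·(T − 18.7)
314.16(283 − T) = 1048(T − 18.7)
1362.2 T = 108505  ⇒  T ≈ 79.66 °C

T_f ≈ 79.7 °C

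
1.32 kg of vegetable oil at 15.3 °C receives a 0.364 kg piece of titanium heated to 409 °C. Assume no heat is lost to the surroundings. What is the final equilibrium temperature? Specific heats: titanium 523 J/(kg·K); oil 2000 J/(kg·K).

T_f ≈ 41.8 °C

Let T be the final temperature. ΣQ_i = 0:
0.364·523·(T − 409) + 1.32·2000·(T − 15.3) = 0
190.37(T − 409) + 2640(T − 15.3) = 0
2830.4 T = 118254
T = 118254 / 2830.4 = 41.8 °C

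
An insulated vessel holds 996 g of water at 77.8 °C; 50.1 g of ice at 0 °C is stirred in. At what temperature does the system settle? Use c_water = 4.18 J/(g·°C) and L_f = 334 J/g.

Heat gained plus heat lost sum to zero:
latent heat to melt: 50.1×334 = 16733
  warm the meltwater: 209.42 T
  water cools: 996×4.18×(T − 77.8) = 4163.3(T − 77.8)
4372.7 T = 323903 − 16733 = 307170
T ≈ 70.25 °C. Since T > 0 °C, the all-ice-melts assumption holds.

T_f ≈ 70.2 °C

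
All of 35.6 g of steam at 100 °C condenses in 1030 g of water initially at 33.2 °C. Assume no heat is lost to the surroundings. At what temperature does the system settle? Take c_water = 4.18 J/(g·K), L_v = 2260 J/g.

T_f ≈ 53.5 °C

Energy conservation, ΣQ = 0:
condense steam: −35.6·2260 = −80456
  condensed water 100 °C→T: 148.81(T − 100)
  original water: 4305.4(T − 33.2)
4454.2 T = 80456 + 14881 + 142939 = 238276
T ≈ 53.49 °C, under the boiling point, so the assumption holds.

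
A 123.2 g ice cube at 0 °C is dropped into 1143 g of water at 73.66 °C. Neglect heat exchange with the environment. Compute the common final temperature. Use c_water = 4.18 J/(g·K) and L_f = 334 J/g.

T_f ≈ 58.7 °C

Energy conservation, ΣQ = 0:
melt ice: 123.2×334 = 41149; meltwater 0→T: 123.2×4.18×T = 514.98 T; water cools: 1143×4.18×(T − 73.66) = 4777.7(T − 73.66)
5292.7 T = 351928 − 41149 = 310780
T ≈ 58.72 °C (positive, so assuming full melt was valid).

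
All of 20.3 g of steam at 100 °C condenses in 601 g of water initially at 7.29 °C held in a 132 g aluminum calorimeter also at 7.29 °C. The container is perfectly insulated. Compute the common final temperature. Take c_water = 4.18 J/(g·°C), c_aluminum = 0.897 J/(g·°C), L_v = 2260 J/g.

T_f ≈ 27.1 °C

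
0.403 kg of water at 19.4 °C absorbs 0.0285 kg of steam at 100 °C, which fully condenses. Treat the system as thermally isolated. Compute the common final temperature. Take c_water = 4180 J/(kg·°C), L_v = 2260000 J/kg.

Setting the total heat transfer to zero:
latent heat released on condensation: 0.0285·2260000 = 64410
  condensate cools 100→T: 0.0285·4180·(T − 100) = 119.13(T − 100)
  water warms: 0.403·4180·(T − 19.4) = 1684.5(T − 19.4)
1803.7 T = 64410 + 11913 + 32680 = 109003
T ≈ 60.43 °C, under the boiling point, so the assumption holds.

T_f ≈ 60.4 °C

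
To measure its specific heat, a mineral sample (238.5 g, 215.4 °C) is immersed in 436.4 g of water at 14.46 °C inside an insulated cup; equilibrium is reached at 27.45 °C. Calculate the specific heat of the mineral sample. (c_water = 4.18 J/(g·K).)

Heat lost by the mineral sample = heat gained by the water:
238.5·c·(215.4 − 27.45) = 436.4·4.18·(27.45 − 14.46)
44826 c = 23696  ⇒  c ≈ 0.5286 J/(g·K)

c ≈ 0.529 J/(g·K)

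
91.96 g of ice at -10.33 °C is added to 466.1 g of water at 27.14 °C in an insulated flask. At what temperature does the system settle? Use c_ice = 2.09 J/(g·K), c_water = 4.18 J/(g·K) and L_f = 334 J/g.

T_f ≈ 8.6 °C

Conservation of energy gives ΣQ = 0:
ice -10.33→0 °C: 91.96·2.09·10.33 = 1985.4; latent heat to melt: 91.96·334 = 30715; warm the meltwater: 384.39 T; water: 1948.3(T − 27.14)
2332.7 T = 52877 − 32700 = 20177
T ≈ 8.65 °C (positive, so assuming full melt was valid).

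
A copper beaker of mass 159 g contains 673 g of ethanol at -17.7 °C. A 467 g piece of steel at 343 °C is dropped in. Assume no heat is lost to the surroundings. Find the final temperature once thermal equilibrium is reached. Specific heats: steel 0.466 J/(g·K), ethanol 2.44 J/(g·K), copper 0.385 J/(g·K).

T_f ≈ 23.2 °C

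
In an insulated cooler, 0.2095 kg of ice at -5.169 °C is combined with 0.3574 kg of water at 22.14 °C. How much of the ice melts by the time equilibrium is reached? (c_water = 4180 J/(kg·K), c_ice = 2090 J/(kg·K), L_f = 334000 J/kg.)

Heat available from the water dropping to 0 °C: 0.3574·4180·22.14 = 33076 J.
Warming the ice to 0 °C takes 0.2095·2090·5.169 = 2263.3 J, leaving 30812 J for melting.
Fully melting the ice requires m_ice L_f = 0.2095·334000 = 69973 J.
Since 30812 < 69973 J, not all the ice melts; equilibrium is at 0 °C.
Mass melted = 30812/334000 ≈ 0.09225 kg.

m_melted ≈ 0.0923 kg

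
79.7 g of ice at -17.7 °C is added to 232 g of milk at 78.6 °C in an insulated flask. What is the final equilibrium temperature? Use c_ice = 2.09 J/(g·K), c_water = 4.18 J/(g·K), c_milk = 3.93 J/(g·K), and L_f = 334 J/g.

T_f ≈ 33.8 °C

Energy conservation, ΣQ = 0:
ice -17.7→0 °C: 79.7×2.09×17.7 = 2948.3; melt ice: 79.7×334 = 26620; warm the meltwater: 333.15 T; milk cools: 232×3.93×(T − 78.6) = 911.76(T − 78.6)
1244.9 T = 71664 − 29568 = 42096
T ≈ 33.81 °C. Since T > 0 °C, the all-ice-melts assumption holds.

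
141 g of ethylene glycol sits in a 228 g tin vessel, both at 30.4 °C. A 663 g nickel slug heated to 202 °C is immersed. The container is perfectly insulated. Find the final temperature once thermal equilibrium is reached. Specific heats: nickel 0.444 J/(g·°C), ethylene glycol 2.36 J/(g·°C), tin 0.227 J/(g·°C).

T_f = Σ m_i c_i T_i / Σ m_i c_i:
T_f = (294.37·202 + 332.76·30.4 + 51.76·30.4) / (294.37 + 332.76 + 51.76)
    = 71152 / 678.89 ≈ 104.81 °C

T_f ≈ 104.8 °C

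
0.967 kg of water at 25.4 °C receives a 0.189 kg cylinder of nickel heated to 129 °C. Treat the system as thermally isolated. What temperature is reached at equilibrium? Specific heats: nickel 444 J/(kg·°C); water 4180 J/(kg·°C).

T_f ≈ 27.5 °C

Energy conservation, ΣQ = 0:
0.189*444*(T − 129) + 0.967*4180*(T − 25.4) = 0
(83.92 + 4042.1) T = 83.92*129 + 4042.1*25.4
T = 113493 / 4126 = 27.5 °C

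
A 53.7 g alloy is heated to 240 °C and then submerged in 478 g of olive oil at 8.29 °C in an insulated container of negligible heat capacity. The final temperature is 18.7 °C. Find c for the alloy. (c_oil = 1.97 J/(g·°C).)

c ≈ 0.825 J/(g·°C)

Heat lost by the alloy = heat gained by the oil:
53.7·c·(240 − 18.7) = 478·1.97·(18.7 − 8.29)
11884 c = 9802.7  ⇒  c ≈ 0.8249 J/(g·°C)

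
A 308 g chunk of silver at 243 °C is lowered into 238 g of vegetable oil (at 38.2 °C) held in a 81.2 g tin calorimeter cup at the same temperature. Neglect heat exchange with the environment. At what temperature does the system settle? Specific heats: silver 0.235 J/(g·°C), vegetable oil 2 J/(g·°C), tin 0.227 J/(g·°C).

T_f ≈ 64.4 °C

Energy conservation, ΣQ = 0:
308×0.235×(T − 243) + 238×2×(T − 38.2) + 81.2×0.227×(T − 38.2) = 0
566.81 T = 36476
T = 36476 / 566.81 = 64.4 °C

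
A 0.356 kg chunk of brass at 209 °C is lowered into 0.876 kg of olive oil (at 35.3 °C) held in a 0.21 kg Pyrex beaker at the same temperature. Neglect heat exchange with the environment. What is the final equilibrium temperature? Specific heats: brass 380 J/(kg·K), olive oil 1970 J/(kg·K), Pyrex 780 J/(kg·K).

T_f ≈ 46.9 °C

Setting the total heat transfer to zero:
0.356*380*(T − 209) + 0.876*1970*(T − 35.3) + 0.21*780*(T − 35.3) = 0
135.28(T − 209) + 1725.7(T − 35.3) + 163.8(T − 35.3) = 0
(135.28 + 1725.7 + 163.8) T = 135.28*209 + 1725.7*35.3 + 163.8*35.3
T ≈ 46.91 °C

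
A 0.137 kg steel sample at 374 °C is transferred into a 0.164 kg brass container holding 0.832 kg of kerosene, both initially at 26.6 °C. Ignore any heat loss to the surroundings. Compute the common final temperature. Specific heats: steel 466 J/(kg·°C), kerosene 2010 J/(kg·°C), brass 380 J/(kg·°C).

T_f is the heat-capacity-weighted average of the initial temperatures:
T_f = (63.84*374 + 1672.3*26.6 + 62.32*26.6) / (63.84 + 1672.3 + 62.32)
    = 70018 / 1798.5 ≈ 38.93 °C

T_f ≈ 38.9 °C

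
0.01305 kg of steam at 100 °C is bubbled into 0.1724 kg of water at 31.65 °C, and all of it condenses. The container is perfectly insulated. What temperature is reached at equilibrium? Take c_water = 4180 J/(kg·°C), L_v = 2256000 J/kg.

T_f ≈ 74.4 °C

Net heat exchanged in the isolated system is zero:
latent heat released on condensation: 0.01305·2256000 = 29441
  condensate cools 100→T: 0.01305·4180·(T − 100) = 54.55(T − 100)
  water warms: 0.1724·4180·(T − 31.65) = 720.63(T − 31.65)
775.18 T = 29441 + 5454.9 + 22808 = 57704
T ≈ 74.44 °C — below 100 °C, confirming all the steam condensed.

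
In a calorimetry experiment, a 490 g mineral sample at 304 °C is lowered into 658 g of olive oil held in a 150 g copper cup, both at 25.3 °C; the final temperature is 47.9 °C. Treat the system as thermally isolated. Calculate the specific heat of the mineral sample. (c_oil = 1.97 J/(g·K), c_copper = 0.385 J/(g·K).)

c ≈ 0.244 J/(g·K)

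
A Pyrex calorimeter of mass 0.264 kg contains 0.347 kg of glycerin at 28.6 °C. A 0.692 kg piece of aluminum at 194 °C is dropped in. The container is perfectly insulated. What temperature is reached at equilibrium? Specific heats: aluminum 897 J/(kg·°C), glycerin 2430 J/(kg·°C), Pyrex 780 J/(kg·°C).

Setting the total heat transfer to zero:
0.692×897×(T − 194) + 0.347×2430×(T − 28.6) + 0.264×780×(T − 28.6) = 0
1669.9 T = 150426
T = 150426 / 1669.9 = 90.1 °C

T_f ≈ 90.1 °C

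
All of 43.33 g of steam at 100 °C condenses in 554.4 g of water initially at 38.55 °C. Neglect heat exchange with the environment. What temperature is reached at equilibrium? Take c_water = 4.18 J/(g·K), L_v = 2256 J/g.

Net heat exchanged in the isolated system is zero:
steam→water at 100 °C releases m L_v = 43.33×2256 = 97752
  condensed water 100 °C→T: 181.12(T − 100)
  original water: 2317.4(T − 38.55)
2498.5 T = 97752 + 18112 + 89335 = 205200
T ≈ 82.13 °C, under the boiling point, so the assumption holds.

T_f ≈ 82.1 °C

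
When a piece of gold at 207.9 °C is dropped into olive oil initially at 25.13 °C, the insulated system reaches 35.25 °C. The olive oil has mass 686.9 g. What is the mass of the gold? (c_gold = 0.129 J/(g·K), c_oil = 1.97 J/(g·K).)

m ≈ 615 g

Let T be the final temperature. ΣQ_i = 0:
m×0.129×(35.25 − 207.9) + 686.9×1.97×(35.25 − 25.13) = 0
-22.27 m = -13694
m = -13694/-22.27 ≈ 614.9 g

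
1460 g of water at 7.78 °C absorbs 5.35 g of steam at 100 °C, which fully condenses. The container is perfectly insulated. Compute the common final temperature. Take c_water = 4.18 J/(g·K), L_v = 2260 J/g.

T_f ≈ 10.1 °C

Sum of m c ΔT and latent-heat terms is zero:
steam→water at 100 °C releases m L_v = 5.35·2260 = 12091
  condensed water 100 °C→T: 22.36(T − 100)
  original water: 6102.8(T − 7.78)
6125.2 T = 12091 + 2236.3 + 47480 = 61807
T ≈ 10.09 °C, under the boiling point, so the assumption holds.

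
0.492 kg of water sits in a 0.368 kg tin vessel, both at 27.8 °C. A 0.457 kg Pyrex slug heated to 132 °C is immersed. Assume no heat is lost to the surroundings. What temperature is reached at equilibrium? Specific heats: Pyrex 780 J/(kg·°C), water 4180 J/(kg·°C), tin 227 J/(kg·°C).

T_f ≈ 42.7 °C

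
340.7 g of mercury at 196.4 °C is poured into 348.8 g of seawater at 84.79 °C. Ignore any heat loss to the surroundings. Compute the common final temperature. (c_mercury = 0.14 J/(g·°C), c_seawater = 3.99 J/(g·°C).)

Conservation of energy gives ΣQ = 0:
340.7*0.14*(T − 196.4) + 348.8*3.99*(T − 84.79) = 0
(47.7 + 1391.7) T = 47.7*196.4 + 1391.7*84.79
T = 127371/1439.4 ≈ 88.49 °C

T_f ≈ 88.5 °C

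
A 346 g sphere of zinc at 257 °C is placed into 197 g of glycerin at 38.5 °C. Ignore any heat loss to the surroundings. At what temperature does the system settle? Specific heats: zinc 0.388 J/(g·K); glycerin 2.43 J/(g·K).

T_f ≈ 86.4 °C

With ΣQ=0 the equilibrium temperature is the m·c-weighted mean:
T_f = (134.25*257 + 478.71*38.5) / (134.25 + 478.71)
    = 52932 / 612.96 ≈ 86.36 °C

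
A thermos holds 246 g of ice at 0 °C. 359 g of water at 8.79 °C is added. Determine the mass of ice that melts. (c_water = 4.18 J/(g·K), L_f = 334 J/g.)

m_melted ≈ 39.5 g

Heat available from the water dropping to 0 °C: 359·4.18·8.79 = 13190 J.
Fully melting the ice requires m_ice L_f = 246·334 = 82164 J.
Since 13190 < 82164 J, not all the ice melts; equilibrium is at 0 °C.
Mass melted = 13190/334 ≈ 39.49 g.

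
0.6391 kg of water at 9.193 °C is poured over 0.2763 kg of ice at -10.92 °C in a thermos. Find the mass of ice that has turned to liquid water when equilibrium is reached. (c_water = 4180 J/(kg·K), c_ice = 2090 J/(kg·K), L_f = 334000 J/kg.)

Heat available from the water dropping to 0 °C: 0.6391·4180·9.193 = 24559 J.
Warming the ice to 0 °C takes 0.2763·2090·10.92 = 6305.9 J, leaving 18253 J for melting.
Fully melting the ice requires m_ice L_f = 0.2763·334000 = 92284 J.
That's not enough to melt it all — equilibrium is at 0 °C with ice remaining.
Mass melted = 18253/334000 ≈ 0.05465 kg.

m_melted ≈ 0.0546 kg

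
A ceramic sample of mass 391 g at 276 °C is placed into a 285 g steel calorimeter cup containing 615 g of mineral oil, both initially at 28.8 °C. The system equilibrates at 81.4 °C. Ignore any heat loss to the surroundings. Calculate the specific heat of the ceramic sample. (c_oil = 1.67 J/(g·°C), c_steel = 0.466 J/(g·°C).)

Net heat exchanged in the isolated system is zero:
391·c·(81.4 − 276) + 615·1.67·(81.4 − 28.8) + 285·0.466·(81.4 − 28.8) = 0
-76089 c = -61009
c = -61009/-76089 ≈ 0.8018 J/(g·°C)

c ≈ 0.802 J/(g·°C)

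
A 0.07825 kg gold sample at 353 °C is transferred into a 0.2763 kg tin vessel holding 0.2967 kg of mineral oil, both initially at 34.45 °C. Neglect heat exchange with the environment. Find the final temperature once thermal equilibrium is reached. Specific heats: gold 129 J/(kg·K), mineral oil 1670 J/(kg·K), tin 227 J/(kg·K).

T_f ≈ 40.1 °C

T_f = Σ m_i c_i T_i / Σ m_i c_i:
T_f = (10.09*353 + 495.49*34.45 + 62.72*34.45) / (10.09 + 495.49 + 62.72)
    = 22794 / 568.3 ≈ 40.11 °C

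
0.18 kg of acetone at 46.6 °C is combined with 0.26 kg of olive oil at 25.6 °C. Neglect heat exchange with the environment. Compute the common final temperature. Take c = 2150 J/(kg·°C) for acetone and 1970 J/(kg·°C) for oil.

T_f ≈ 34.6 °C

Energy conservation, ΣQ = 0:
0.18×2150×(T − 46.6) + 0.26×1970×(T − 25.6) = 0
387(T − 46.6) + 512.2(T − 25.6) = 0
899.2 T = 31147
T = 31147/899.2 ≈ 34.64 °C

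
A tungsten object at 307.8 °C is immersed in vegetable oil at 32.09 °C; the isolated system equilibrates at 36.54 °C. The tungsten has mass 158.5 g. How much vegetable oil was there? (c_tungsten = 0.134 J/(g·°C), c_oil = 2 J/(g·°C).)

Heat lost by the tungsten = heat gained by the oil:
158.5·0.134·(307.8 − 36.54) = m·2·(36.54 − 32.09)
8.9 m = 5761.3  ⇒  m ≈ 647.3 g

m ≈ 647 g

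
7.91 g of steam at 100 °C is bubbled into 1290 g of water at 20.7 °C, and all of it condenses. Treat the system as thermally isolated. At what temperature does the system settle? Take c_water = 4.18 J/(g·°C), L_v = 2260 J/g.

T_f ≈ 24.5 °C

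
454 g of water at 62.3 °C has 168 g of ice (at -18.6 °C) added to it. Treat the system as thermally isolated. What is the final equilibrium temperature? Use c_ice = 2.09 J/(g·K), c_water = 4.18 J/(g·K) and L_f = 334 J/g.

Energy conservation, ΣQ = 0:
warm ice to 0 °C: 168·2.09·(0 − (-18.6)) = 6530.8
  melt ice: 168·334 = 56112
  meltwater 0→T: 168·4.18·T = 702.24 T
  water: 1897.7(T − 62.3)
2600 T = 118228 − 62643 = 55585
T ≈ 21.38 °C (positive, so assuming full melt was valid).

T_f ≈ 21.4 °C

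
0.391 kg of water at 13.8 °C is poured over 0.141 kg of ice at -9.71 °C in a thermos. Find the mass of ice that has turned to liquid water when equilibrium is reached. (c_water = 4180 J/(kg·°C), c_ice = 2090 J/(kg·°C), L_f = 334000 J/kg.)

Cooling the water to 0 °C releases 0.391×4180×13.8 = 22554 J.
Of that, 0.141×2090×9.71 = 2861.4 J goes to bring the ice to 0 °C, leaving 19693 J.
Fully melting the ice requires m_ice L_f = 0.141×334000 = 47094 J.
That's not enough to melt it all — equilibrium is at 0 °C with ice remaining.
Mass melted = 19693/334000 ≈ 0.05896 kg.

m_melted ≈ 0.059 kg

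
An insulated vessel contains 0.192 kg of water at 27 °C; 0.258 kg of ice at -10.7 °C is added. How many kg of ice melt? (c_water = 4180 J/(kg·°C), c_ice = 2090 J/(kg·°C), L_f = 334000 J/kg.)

Water can give up m c ΔT = 0.192×4180×27 = 21669 J before reaching 0 °C.
Of that, 0.258×2090×10.7 = 5769.7 J goes to bring the ice to 0 °C, leaving 15899 J.
Melting all 0.258 kg of ice would need 0.258×334000 = 86172 J.
That's not enough to melt it all — equilibrium is at 0 °C with ice remaining.
m_melted×334000 = 15899  ⇒  m_melted ≈ 0.0476 kg.

m_melted ≈ 0.0476 kg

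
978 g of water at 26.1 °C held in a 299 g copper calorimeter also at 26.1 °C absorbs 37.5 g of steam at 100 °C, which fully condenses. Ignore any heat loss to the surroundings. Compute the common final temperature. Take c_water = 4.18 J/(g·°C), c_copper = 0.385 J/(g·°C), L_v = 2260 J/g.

T_f ≈ 48.2 °C

Conservation of energy gives ΣQ = 0:
steam→water at 100 °C releases m L_v = 37.5×2260 = 84750
  condensate cools 100→T: 37.5×4.18×(T − 100) = 156.75(T − 100)
  water warms: 978×4.18×(T − 26.1) = 4088(T − 26.1)
  cup: 115.12(T − 26.1)
4359.9 T = 84750 + 15675 + 109702 = 210127
T ≈ 48.20 °C (< 100 °C, so full condensation is consistent).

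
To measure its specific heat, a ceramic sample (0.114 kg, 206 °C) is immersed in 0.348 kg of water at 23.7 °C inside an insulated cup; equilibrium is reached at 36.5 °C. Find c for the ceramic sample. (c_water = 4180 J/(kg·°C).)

Setting the total heat transfer to zero:
0.114·c·(36.5 − 206) + 0.348·4180·(36.5 − 23.7) = 0
-19.32 c = -18619
c = -18619/-19.32 ≈ 963.6 J/(kg·°C)

c ≈ 964 J/(kg·°C)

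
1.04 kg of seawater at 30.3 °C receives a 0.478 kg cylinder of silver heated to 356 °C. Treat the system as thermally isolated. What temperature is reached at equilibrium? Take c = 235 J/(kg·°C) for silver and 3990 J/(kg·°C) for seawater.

T_f ≈ 38.9 °C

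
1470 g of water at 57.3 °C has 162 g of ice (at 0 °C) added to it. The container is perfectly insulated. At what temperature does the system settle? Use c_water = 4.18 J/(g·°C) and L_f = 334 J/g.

T_f ≈ 43.7 °C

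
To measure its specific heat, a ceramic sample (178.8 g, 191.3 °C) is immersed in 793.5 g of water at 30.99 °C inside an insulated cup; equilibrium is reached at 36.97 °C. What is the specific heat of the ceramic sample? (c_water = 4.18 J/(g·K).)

c ≈ 0.719 J/(g·K)

Taking heat into each body as positive, Σ m c ΔT = 0:
178.8·c·(36.97 − 191.3) + 793.5·4.18·(36.97 − 30.99) = 0
-27594 c = -19835
c = -19835/-27594 ≈ 0.7188 J/(g·K)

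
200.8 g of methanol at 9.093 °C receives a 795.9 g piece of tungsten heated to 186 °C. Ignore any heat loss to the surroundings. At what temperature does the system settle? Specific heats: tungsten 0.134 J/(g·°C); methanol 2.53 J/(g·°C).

T_f ≈ 39.8 °C

Set heat shed by the hot body equal to heat absorbed by the cold body:
795.9·0.134·(186 − T) = 200.8·2.53·(T − 9.093)
106.65(186 − T) = 508.02(T − 9.093)
614.67 T = 24456  ⇒  T ≈ 39.79 °C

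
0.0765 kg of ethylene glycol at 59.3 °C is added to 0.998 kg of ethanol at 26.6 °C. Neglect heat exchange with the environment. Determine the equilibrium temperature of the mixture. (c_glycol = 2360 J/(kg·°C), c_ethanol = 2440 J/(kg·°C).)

With ΣQ=0 the equilibrium temperature is the m·c-weighted mean:
T_f = (180.54*59.3 + 2435.1*26.6) / (180.54 + 2435.1)
    = 75480 / 2615.7 ≈ 28.86 °C

T_f ≈ 28.9 °C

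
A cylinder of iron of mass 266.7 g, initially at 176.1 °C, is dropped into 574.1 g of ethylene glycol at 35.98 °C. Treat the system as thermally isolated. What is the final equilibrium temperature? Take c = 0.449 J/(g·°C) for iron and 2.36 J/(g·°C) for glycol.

Setting the total heat transfer to zero:
266.7×0.449×(T − 176.1) + 574.1×2.36×(T − 35.98) = 0
119.75(T − 176.1) + 1354.9(T − 35.98) = 0
(119.75 + 1354.9) T = 119.75×176.1 + 1354.9×35.98
T = 69836/1474.6 ≈ 47.36 °C

T_f ≈ 47.4 °C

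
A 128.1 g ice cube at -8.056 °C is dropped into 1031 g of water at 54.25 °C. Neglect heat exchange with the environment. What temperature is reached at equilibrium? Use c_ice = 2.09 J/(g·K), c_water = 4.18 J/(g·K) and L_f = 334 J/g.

T_f ≈ 39.0 °C

Energy balance with sensible and latent terms:
ice -8.056→0 °C: 128.1×2.09×8.056 = 2156.8; latent heat to melt: 128.1×334 = 42785; meltwater 0→T: 128.1×4.18×T = 535.46 T; water: 4309.6(T − 54.25)
4845 T = 233795 − 44942 = 188852
T ≈ 38.98 °C — above 0 °C, consistent with complete melting.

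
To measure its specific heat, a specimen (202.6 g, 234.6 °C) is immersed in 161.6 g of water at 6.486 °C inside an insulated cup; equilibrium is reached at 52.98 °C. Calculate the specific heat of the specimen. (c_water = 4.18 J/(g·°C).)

c ≈ 0.854 J/(g·°C)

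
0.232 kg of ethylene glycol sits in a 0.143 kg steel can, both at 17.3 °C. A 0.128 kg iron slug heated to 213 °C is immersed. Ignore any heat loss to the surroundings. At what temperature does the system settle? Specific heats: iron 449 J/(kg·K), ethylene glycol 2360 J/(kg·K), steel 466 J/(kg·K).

T_f = Σ m_i c_i T_i / Σ m_i c_i:
T_f = (57.47*213 + 547.52*17.3 + 66.64*17.3) / (57.47 + 547.52 + 66.64)
    = 22866 / 671.63 ≈ 34.05 °C

T_f ≈ 34.0 °C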